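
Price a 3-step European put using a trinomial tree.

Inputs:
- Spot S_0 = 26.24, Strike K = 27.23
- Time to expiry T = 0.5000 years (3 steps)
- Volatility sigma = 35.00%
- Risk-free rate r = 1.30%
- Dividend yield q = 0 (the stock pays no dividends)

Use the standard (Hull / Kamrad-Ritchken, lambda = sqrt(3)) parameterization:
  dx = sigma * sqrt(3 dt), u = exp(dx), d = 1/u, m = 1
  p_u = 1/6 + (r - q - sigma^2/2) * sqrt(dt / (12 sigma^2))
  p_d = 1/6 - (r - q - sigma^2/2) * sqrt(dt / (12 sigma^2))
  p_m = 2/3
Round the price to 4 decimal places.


dt = T/N = 0.166667; dx = sigma*sqrt(3*dt) = 0.247487
u = exp(dx) = 1.280803; d = 1/u = 0.780760
p_u = 0.150420, p_m = 0.666667, p_d = 0.182913
Discount per step: exp(-r*dt) = 0.997836
Stock lattice S(k, j) with j the centered position index:
  k=0: S(0,+0) = 26.2400
  k=1: S(1,-1) = 20.4871; S(1,+0) = 26.2400; S(1,+1) = 33.6083
  k=2: S(2,-2) = 15.9955; S(2,-1) = 20.4871; S(2,+0) = 26.2400; S(2,+1) = 33.6083; S(2,+2) = 43.0456
  k=3: S(3,-3) = 12.4887; S(3,-2) = 15.9955; S(3,-1) = 20.4871; S(3,+0) = 26.2400; S(3,+1) = 33.6083; S(3,+2) = 43.0456; S(3,+3) = 55.1329
Terminal payoffs V(N, j) = max(K - S_T, 0):
  V(3,-3) = 14.741317; V(3,-2) = 11.234455; V(3,-1) = 6.742856; V(3,+0) = 0.990000; V(3,+1) = 0.000000; V(3,+2) = 0.000000; V(3,+3) = 0.000000
Backward induction: V(k, j) = exp(-r*dt) * [p_u * V(k+1, j+1) + p_m * V(k+1, j) + p_d * V(k+1, j-1)]
  V(2,-2) = exp(-r*dt) * [p_u*6.742856 + p_m*11.234455 + p_d*14.741317] = 11.176039
  V(2,-1) = exp(-r*dt) * [p_u*0.990000 + p_m*6.742856 + p_d*11.234455] = 6.684585
  V(2,+0) = exp(-r*dt) * [p_u*0.000000 + p_m*0.990000 + p_d*6.742856] = 1.889260
  V(2,+1) = exp(-r*dt) * [p_u*0.000000 + p_m*0.000000 + p_d*0.990000] = 0.180692
  V(2,+2) = exp(-r*dt) * [p_u*0.000000 + p_m*0.000000 + p_d*0.000000] = 0.000000
  V(1,-1) = exp(-r*dt) * [p_u*1.889260 + p_m*6.684585 + p_d*11.176039] = 6.770134
  V(1,+0) = exp(-r*dt) * [p_u*0.180692 + p_m*1.889260 + p_d*6.684585] = 2.503955
  V(1,+1) = exp(-r*dt) * [p_u*0.000000 + p_m*0.180692 + p_d*1.889260] = 0.465024
  V(0,+0) = exp(-r*dt) * [p_u*0.465024 + p_m*2.503955 + p_d*6.770134] = 2.971155

Answer: Price = V(0,0) = 2.9712


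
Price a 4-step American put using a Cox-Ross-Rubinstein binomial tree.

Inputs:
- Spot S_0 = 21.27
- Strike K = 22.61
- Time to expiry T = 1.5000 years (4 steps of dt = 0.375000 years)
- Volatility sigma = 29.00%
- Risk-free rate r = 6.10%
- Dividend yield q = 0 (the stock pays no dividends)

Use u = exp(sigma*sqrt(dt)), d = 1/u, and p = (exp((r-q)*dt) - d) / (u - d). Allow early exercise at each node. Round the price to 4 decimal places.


Answer: Price = V(0,0) = 2.9921

Derivation:
dt = T/N = 0.375000
u = exp(sigma*sqrt(dt)) = 1.194333; d = 1/u = 0.837287
p = (exp((r-q)*dt) - d) / (u - d) = 0.520525
Discount per step: exp(-r*dt) = 0.977385
Stock lattice S(k, i) with i counting down-moves:
  k=0: S(0,0) = 21.2700
  k=1: S(1,0) = 25.4035; S(1,1) = 17.8091
  k=2: S(2,0) = 30.3402; S(2,1) = 21.2700; S(2,2) = 14.9113
  k=3: S(3,0) = 36.2363; S(3,1) = 25.4035; S(3,2) = 17.8091; S(3,3) = 12.4851
  k=4: S(4,0) = 43.2782; S(4,1) = 30.3402; S(4,2) = 21.2700; S(4,3) = 14.9113; S(4,4) = 10.4536
Terminal payoffs V(N, i) = max(K - S_T, 0):
  V(4,0) = 0.000000; V(4,1) = 0.000000; V(4,2) = 1.340000; V(4,3) = 7.698666; V(4,4) = 12.156408
Backward induction: V(k, i) = exp(-r*dt) * [p * V(k+1, i) + (1-p) * V(k+1, i+1)]; then take max(V_cont, immediate exercise) for American.
  V(3,0) = exp(-r*dt) * [p*0.000000 + (1-p)*0.000000] = 0.000000; exercise = 0.000000; V(3,0) = max -> 0.000000
  V(3,1) = exp(-r*dt) * [p*0.000000 + (1-p)*1.340000] = 0.627966; exercise = 0.000000; V(3,1) = max -> 0.627966
  V(3,2) = exp(-r*dt) * [p*1.340000 + (1-p)*7.698666] = 4.289566; exercise = 4.800899; V(3,2) = max -> 4.800899
  V(3,3) = exp(-r*dt) * [p*7.698666 + (1-p)*12.156408] = 9.613596; exercise = 10.124929; V(3,3) = max -> 10.124929
  V(2,0) = exp(-r*dt) * [p*0.000000 + (1-p)*0.627966] = 0.294285; exercise = 0.000000; V(2,0) = max -> 0.294285
  V(2,1) = exp(-r*dt) * [p*0.627966 + (1-p)*4.800899] = 2.569332; exercise = 1.340000; V(2,1) = max -> 2.569332
  V(2,2) = exp(-r*dt) * [p*4.800899 + (1-p)*10.124929] = 7.187333; exercise = 7.698666; V(2,2) = max -> 7.698666
  V(1,0) = exp(-r*dt) * [p*0.294285 + (1-p)*2.569332] = 1.353788; exercise = 0.000000; V(1,0) = max -> 1.353788
  V(1,1) = exp(-r*dt) * [p*2.569332 + (1-p)*7.698666] = 4.914992; exercise = 4.800899; V(1,1) = max -> 4.914992
  V(0,0) = exp(-r*dt) * [p*1.353788 + (1-p)*4.914992] = 2.992064; exercise = 1.340000; V(0,0) = max -> 2.992064


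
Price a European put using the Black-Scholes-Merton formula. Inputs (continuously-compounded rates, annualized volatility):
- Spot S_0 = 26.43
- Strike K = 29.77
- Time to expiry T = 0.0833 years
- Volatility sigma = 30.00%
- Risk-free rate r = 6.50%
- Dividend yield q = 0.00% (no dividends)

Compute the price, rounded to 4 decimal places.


Answer: Price = 3.2867

Derivation:
d1 = (ln(S/K) + (r - q + 0.5*sigma^2) * T) / (sigma * sqrt(T)) = -1.26855887
d2 = d1 - sigma * sqrt(T) = -1.35514409
exp(-rT) = 0.99460013; exp(-qT) = 1.00000000
P = K * exp(-rT) * N(-d2) - S_0 * exp(-qT) * N(-d1)
N(-d1) = 0.89770078; N(-d2) = 0.91231417
P = 29.7700 * 0.99460013 * 0.91231417 - 26.4300 * 1.00000000 * 0.89770078 = 3.2867


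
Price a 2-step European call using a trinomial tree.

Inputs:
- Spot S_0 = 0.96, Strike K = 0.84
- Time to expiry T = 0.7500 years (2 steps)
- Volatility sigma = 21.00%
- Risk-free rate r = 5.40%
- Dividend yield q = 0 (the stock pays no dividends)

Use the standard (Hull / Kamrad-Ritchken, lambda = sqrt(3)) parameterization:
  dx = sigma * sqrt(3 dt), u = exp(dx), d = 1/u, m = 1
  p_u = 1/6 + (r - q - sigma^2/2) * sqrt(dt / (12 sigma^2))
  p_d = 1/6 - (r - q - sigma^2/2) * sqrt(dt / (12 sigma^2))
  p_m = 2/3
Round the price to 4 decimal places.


dt = T/N = 0.375000; dx = sigma*sqrt(3*dt) = 0.222739
u = exp(dx) = 1.249494; d = 1/u = 0.800324
p_u = 0.193562, p_m = 0.666667, p_d = 0.139771
Discount per step: exp(-r*dt) = 0.979954
Stock lattice S(k, j) with j the centered position index:
  k=0: S(0,+0) = 0.9600
  k=1: S(1,-1) = 0.7683; S(1,+0) = 0.9600; S(1,+1) = 1.1995
  k=2: S(2,-2) = 0.6149; S(2,-1) = 0.7683; S(2,+0) = 0.9600; S(2,+1) = 1.1995; S(2,+2) = 1.4988
Terminal payoffs V(N, j) = max(S_T - K, 0):
  V(2,-2) = 0.000000; V(2,-1) = 0.000000; V(2,+0) = 0.120000; V(2,+1) = 0.359514; V(2,+2) = 0.658786
Backward induction: V(k, j) = exp(-r*dt) * [p_u * V(k+1, j+1) + p_m * V(k+1, j) + p_d * V(k+1, j-1)]
  V(1,-1) = exp(-r*dt) * [p_u*0.120000 + p_m*0.000000 + p_d*0.000000] = 0.022762
  V(1,+0) = exp(-r*dt) * [p_u*0.359514 + p_m*0.120000 + p_d*0.000000] = 0.146590
  V(1,+1) = exp(-r*dt) * [p_u*0.658786 + p_m*0.359514 + p_d*0.120000] = 0.376267
  V(0,+0) = exp(-r*dt) * [p_u*0.376267 + p_m*0.146590 + p_d*0.022762] = 0.170256

Answer: Price = V(0,0) = 0.1703


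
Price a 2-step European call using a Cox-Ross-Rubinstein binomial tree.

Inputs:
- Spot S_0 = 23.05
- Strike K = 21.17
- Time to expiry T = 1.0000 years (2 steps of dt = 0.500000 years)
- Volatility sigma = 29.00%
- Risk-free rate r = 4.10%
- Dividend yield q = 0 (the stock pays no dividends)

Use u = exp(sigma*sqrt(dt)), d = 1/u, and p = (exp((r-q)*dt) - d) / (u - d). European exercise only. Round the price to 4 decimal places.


Answer: Price = V(0,0) = 4.1454

Derivation:
dt = T/N = 0.500000
u = exp(sigma*sqrt(dt)) = 1.227600; d = 1/u = 0.814598
p = (exp((r-q)*dt) - d) / (u - d) = 0.499062
Discount per step: exp(-r*dt) = 0.979709
Stock lattice S(k, i) with i counting down-moves:
  k=0: S(0,0) = 23.0500
  k=1: S(1,0) = 28.2962; S(1,1) = 18.7765
  k=2: S(2,0) = 34.7364; S(2,1) = 23.0500; S(2,2) = 15.2953
Terminal payoffs V(N, i) = max(S_T - K, 0):
  V(2,0) = 13.566385; V(2,1) = 1.880000; V(2,2) = 0.000000
Backward induction: V(k, i) = exp(-r*dt) * [p * V(k+1, i) + (1-p) * V(k+1, i+1)].
  V(1,0) = exp(-r*dt) * [p*13.566385 + (1-p)*1.880000] = 7.555745
  V(1,1) = exp(-r*dt) * [p*1.880000 + (1-p)*0.000000] = 0.919199
  V(0,0) = exp(-r*dt) * [p*7.555745 + (1-p)*0.919199] = 4.145392


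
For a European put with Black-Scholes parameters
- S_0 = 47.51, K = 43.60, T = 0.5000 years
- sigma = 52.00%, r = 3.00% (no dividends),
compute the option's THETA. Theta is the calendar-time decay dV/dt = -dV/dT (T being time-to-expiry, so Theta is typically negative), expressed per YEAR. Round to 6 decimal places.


d1 = 0.4582135295; d2 = 0.0905180033
phi(d1) = 0.3591847667; exp(-qT) = 1.0000000000; exp(-rT) = 0.9851119396
Theta = -S*exp(-qT)*phi(d1)*sigma/(2*sqrt(T)) + r*K*exp(-rT)*N(-d2) - q*S*exp(-qT)*N(-d1)
N(-d1) = 0.3233995203; N(-d2) = 0.4639377941; sqrt(T) = 0.7071067812
Term 1 = -47.5100 * 1.0000000000 * 0.3591847667 * 0.5200 / (2 * 0.7071067812) = -6.2746757167
Term 2 = 0.0300 * 43.6000 * 0.9851119396 * 0.4639377941 = 0.5977961035
Term 3 = 0 (no dividend yield, q = 0)
Theta = -6.2746757167 + (0.5977961035) + (0.0000000000) = -5.676880

Answer: Theta = -5.676880


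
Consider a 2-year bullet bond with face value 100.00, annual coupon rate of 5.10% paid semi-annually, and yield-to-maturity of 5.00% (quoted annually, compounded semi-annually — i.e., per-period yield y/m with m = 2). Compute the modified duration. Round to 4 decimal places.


Coupon per period c = face * coupon_rate / m = 2.550000
Periods per year m = 2; per-period yield y/m = 0.025000
Number of cashflows N = 4
Cashflows (t years, CF_t, discount factor 1/(1+y/m)^(m*t), PV):
  t = 0.5000: CF_t = 2.550000, DF = 0.975610, PV = 2.487805
  t = 1.0000: CF_t = 2.550000, DF = 0.951814, PV = 2.427127
  t = 1.5000: CF_t = 2.550000, DF = 0.928599, PV = 2.367928
  t = 2.0000: CF_t = 102.550000, DF = 0.905951, PV = 92.905239
Price P = sum_t PV_t = 100.188099
First compute Macaulay numerator sum_t t * PV_t:
  t * PV_t at t = 0.5000: 1.243902
  t * PV_t at t = 1.0000: 2.427127
  t * PV_t at t = 1.5000: 3.551893
  t * PV_t at t = 2.0000: 185.810477
Macaulay duration D = 193.033399 / 100.188099 = 1.926710
Modified duration = D / (1 + y/m) = 1.926710 / (1 + 0.025000) = 1.879717

Answer: Modified duration = 1.8797


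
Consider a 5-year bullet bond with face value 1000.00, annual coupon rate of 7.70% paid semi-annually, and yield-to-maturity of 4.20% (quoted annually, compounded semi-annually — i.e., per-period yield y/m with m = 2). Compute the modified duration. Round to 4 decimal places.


Answer: Modified duration = 4.2166

Derivation:
Coupon per period c = face * coupon_rate / m = 38.500000
Periods per year m = 2; per-period yield y/m = 0.021000
Number of cashflows N = 10
Cashflows (t years, CF_t, discount factor 1/(1+y/m)^(m*t), PV):
  t = 0.5000: CF_t = 38.500000, DF = 0.979432, PV = 37.708129
  t = 1.0000: CF_t = 38.500000, DF = 0.959287, PV = 36.932546
  t = 1.5000: CF_t = 38.500000, DF = 0.939556, PV = 36.172915
  t = 2.0000: CF_t = 38.500000, DF = 0.920231, PV = 35.428908
  t = 2.5000: CF_t = 38.500000, DF = 0.901304, PV = 34.700203
  t = 3.0000: CF_t = 38.500000, DF = 0.882766, PV = 33.986487
  t = 3.5000: CF_t = 38.500000, DF = 0.864609, PV = 33.287451
  t = 4.0000: CF_t = 38.500000, DF = 0.846826, PV = 32.602792
  t = 4.5000: CF_t = 38.500000, DF = 0.829408, PV = 31.932215
  t = 5.0000: CF_t = 1038.500000, DF = 0.812349, PV = 843.624298
Price P = sum_t PV_t = 1156.375944
First compute Macaulay numerator sum_t t * PV_t:
  t * PV_t at t = 0.5000: 18.854065
  t * PV_t at t = 1.0000: 36.932546
  t * PV_t at t = 1.5000: 54.259372
  t * PV_t at t = 2.0000: 70.857815
  t * PV_t at t = 2.5000: 86.750508
  t * PV_t at t = 3.0000: 101.959461
  t * PV_t at t = 3.5000: 116.506077
  t * PV_t at t = 4.0000: 130.411168
  t * PV_t at t = 4.5000: 143.694969
  t * PV_t at t = 5.0000: 4218.121492
Macaulay duration D = 4978.347474 / 1156.375944 = 4.305129
Modified duration = D / (1 + y/m) = 4.305129 / (1 + 0.021000) = 4.216581


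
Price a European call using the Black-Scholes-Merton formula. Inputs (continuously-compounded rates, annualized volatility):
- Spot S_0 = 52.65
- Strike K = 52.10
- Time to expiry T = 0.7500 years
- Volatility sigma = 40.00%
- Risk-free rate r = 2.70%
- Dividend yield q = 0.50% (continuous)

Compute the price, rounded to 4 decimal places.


Answer: Price = 7.8368

Derivation:
d1 = (ln(S/K) + (r - q + 0.5*sigma^2) * T) / (sigma * sqrt(T)) = 0.25115109
d2 = d1 - sigma * sqrt(T) = -0.09525907
exp(-rT) = 0.97995365; exp(-qT) = 0.99625702
C = S_0 * exp(-qT) * N(d1) - K * exp(-rT) * N(d2)
N(d1) = 0.59915135; N(d2) = 0.46205453
C = 52.6500 * 0.99625702 * 0.59915135 - 52.1000 * 0.97995365 * 0.46205453 = 7.8368


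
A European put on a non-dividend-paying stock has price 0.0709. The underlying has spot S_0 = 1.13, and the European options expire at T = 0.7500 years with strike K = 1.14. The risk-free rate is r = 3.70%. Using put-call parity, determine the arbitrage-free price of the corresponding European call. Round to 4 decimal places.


Answer: Call price = 0.0921

Derivation:
Put-call parity: C - P = S_0 * exp(-qT) - K * exp(-rT).
S_0 * exp(-qT) = 1.1300 * 1.00000000 = 1.13000000
K * exp(-rT) = 1.1400 * 0.97263149 = 1.10879990
C = P + S*exp(-qT) - K*exp(-rT)
C = 0.0709 + 1.13000000 - 1.10879990 = 0.0921


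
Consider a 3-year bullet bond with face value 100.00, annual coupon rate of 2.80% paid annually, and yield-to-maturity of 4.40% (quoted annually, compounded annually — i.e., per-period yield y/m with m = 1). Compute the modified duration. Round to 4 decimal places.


Answer: Modified duration = 2.7941

Derivation:
Coupon per period c = face * coupon_rate / m = 2.800000
Periods per year m = 1; per-period yield y/m = 0.044000
Number of cashflows N = 3
Cashflows (t years, CF_t, discount factor 1/(1+y/m)^(m*t), PV):
  t = 1.0000: CF_t = 2.800000, DF = 0.957854, PV = 2.681992
  t = 2.0000: CF_t = 2.800000, DF = 0.917485, PV = 2.568958
  t = 3.0000: CF_t = 102.800000, DF = 0.878817, PV = 90.342399
Price P = sum_t PV_t = 95.593349
First compute Macaulay numerator sum_t t * PV_t:
  t * PV_t at t = 1.0000: 2.681992
  t * PV_t at t = 2.0000: 5.137916
  t * PV_t at t = 3.0000: 271.027197
Macaulay duration D = 278.847106 / 95.593349 = 2.917014
Modified duration = D / (1 + y/m) = 2.917014 / (1 + 0.044000) = 2.794074


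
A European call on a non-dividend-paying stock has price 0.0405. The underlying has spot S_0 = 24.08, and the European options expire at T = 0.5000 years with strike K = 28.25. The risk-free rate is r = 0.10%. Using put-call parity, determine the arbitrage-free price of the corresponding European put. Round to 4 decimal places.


Answer: Put price = 4.1964

Derivation:
Put-call parity: C - P = S_0 * exp(-qT) - K * exp(-rT).
S_0 * exp(-qT) = 24.0800 * 1.00000000 = 24.08000000
K * exp(-rT) = 28.2500 * 0.99950012 = 28.23587853
P = C - S*exp(-qT) + K*exp(-rT)
P = 0.0405 - 24.08000000 + 28.23587853 = 4.1964


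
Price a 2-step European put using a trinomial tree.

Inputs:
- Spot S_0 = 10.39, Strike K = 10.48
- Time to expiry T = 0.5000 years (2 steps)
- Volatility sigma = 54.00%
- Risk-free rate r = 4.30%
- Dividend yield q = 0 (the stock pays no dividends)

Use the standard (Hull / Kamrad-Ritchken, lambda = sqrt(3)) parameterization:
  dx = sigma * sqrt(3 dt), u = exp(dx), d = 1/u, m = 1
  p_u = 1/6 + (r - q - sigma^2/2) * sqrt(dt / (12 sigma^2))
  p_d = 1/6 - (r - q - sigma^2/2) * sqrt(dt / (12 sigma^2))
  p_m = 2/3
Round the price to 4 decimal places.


dt = T/N = 0.250000; dx = sigma*sqrt(3*dt) = 0.467654
u = exp(dx) = 1.596245; d = 1/u = 0.626470
p_u = 0.139189, p_m = 0.666667, p_d = 0.194144
Discount per step: exp(-r*dt) = 0.989308
Stock lattice S(k, j) with j the centered position index:
  k=0: S(0,+0) = 10.3900
  k=1: S(1,-1) = 6.5090; S(1,+0) = 10.3900; S(1,+1) = 16.5850
  k=2: S(2,-2) = 4.0777; S(2,-1) = 6.5090; S(2,+0) = 10.3900; S(2,+1) = 16.5850; S(2,+2) = 26.4737
Terminal payoffs V(N, j) = max(K - S_T, 0):
  V(2,-2) = 6.402287; V(2,-1) = 3.970972; V(2,+0) = 0.090000; V(2,+1) = 0.000000; V(2,+2) = 0.000000
Backward induction: V(k, j) = exp(-r*dt) * [p_u * V(k+1, j+1) + p_m * V(k+1, j) + p_d * V(k+1, j-1)]
  V(1,-1) = exp(-r*dt) * [p_u*0.090000 + p_m*3.970972 + p_d*6.402287] = 3.861079
  V(1,+0) = exp(-r*dt) * [p_u*0.000000 + p_m*0.090000 + p_d*3.970972] = 0.822057
  V(1,+1) = exp(-r*dt) * [p_u*0.000000 + p_m*0.000000 + p_d*0.090000] = 0.017286
  V(0,+0) = exp(-r*dt) * [p_u*0.017286 + p_m*0.822057 + p_d*3.861079] = 1.286149

Answer: Price = V(0,0) = 1.2861


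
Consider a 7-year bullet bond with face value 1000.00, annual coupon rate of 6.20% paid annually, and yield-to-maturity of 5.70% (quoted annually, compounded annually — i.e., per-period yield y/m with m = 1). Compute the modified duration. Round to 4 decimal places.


Coupon per period c = face * coupon_rate / m = 62.000000
Periods per year m = 1; per-period yield y/m = 0.057000
Number of cashflows N = 7
Cashflows (t years, CF_t, discount factor 1/(1+y/m)^(m*t), PV):
  t = 1.0000: CF_t = 62.000000, DF = 0.946074, PV = 58.656575
  t = 2.0000: CF_t = 62.000000, DF = 0.895056, PV = 55.493449
  t = 3.0000: CF_t = 62.000000, DF = 0.846789, PV = 52.500897
  t = 4.0000: CF_t = 62.000000, DF = 0.801125, PV = 49.669723
  t = 5.0000: CF_t = 62.000000, DF = 0.757923, PV = 46.991224
  t = 6.0000: CF_t = 62.000000, DF = 0.717051, PV = 44.457165
  t = 7.0000: CF_t = 1062.000000, DF = 0.678383, PV = 720.442966
Price P = sum_t PV_t = 1028.211999
First compute Macaulay numerator sum_t t * PV_t:
  t * PV_t at t = 1.0000: 58.656575
  t * PV_t at t = 2.0000: 110.986897
  t * PV_t at t = 3.0000: 157.502692
  t * PV_t at t = 4.0000: 198.678893
  t * PV_t at t = 5.0000: 234.956118
  t * PV_t at t = 6.0000: 266.742991
  t * PV_t at t = 7.0000: 5043.100763
Macaulay duration D = 6070.624929 / 1028.211999 = 5.904060
Modified duration = D / (1 + y/m) = 5.904060 / (1 + 0.057000) = 5.585676

Answer: Modified duration = 5.5857


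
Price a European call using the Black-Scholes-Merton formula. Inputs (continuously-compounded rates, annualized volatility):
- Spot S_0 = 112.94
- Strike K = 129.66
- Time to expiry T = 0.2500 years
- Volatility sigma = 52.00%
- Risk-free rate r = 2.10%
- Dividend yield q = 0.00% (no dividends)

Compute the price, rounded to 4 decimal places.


Answer: Price = 6.0766

Derivation:
d1 = (ln(S/K) + (r - q + 0.5*sigma^2) * T) / (sigma * sqrt(T)) = -0.38080360
d2 = d1 - sigma * sqrt(T) = -0.64080360
exp(-rT) = 0.99476376; exp(-qT) = 1.00000000
C = S_0 * exp(-qT) * N(d1) - K * exp(-rT) * N(d2)
N(d1) = 0.35167449; N(d2) = 0.26082515
C = 112.9400 * 1.00000000 * 0.35167449 - 129.6600 * 0.99476376 * 0.26082515 = 6.0766


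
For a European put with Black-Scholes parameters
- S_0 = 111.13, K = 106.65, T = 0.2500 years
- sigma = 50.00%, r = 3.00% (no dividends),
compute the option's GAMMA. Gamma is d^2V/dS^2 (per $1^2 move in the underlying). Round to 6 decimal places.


d1 = 0.3195929691; d2 = 0.0695929691
phi(d1) = 0.3790798666; exp(-qT) = 1.0000000000; exp(-rT) = 0.9925280548
Gamma = exp(-qT) * phi(d1) / (S * sigma * sqrt(T)) = 1.0000000000 * 0.3790798666 / (111.1300 * 0.5000 * 0.5000000000) = 0.013645

Answer: Gamma = 0.013645


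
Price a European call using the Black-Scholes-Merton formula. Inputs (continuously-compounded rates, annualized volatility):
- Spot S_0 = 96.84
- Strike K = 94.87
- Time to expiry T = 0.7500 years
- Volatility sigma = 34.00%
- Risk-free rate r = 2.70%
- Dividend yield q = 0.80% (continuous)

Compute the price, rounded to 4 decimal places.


Answer: Price = 12.7971

Derivation:
d1 = (ln(S/K) + (r - q + 0.5*sigma^2) * T) / (sigma * sqrt(T)) = 0.26542014
d2 = d1 - sigma * sqrt(T) = -0.02902850
exp(-rT) = 0.97995365; exp(-qT) = 0.99401796
C = S_0 * exp(-qT) * N(d1) - K * exp(-rT) * N(d2)
N(d1) = 0.60465709; N(d2) = 0.48842093
C = 96.8400 * 0.99401796 * 0.60465709 - 94.8700 * 0.97995365 * 0.48842093 = 12.7971


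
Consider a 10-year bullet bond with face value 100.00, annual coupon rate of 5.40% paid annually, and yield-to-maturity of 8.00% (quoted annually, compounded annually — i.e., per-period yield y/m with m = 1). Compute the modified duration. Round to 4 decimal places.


Coupon per period c = face * coupon_rate / m = 5.400000
Periods per year m = 1; per-period yield y/m = 0.080000
Number of cashflows N = 10
Cashflows (t years, CF_t, discount factor 1/(1+y/m)^(m*t), PV):
  t = 1.0000: CF_t = 5.400000, DF = 0.925926, PV = 5.000000
  t = 2.0000: CF_t = 5.400000, DF = 0.857339, PV = 4.629630
  t = 3.0000: CF_t = 5.400000, DF = 0.793832, PV = 4.286694
  t = 4.0000: CF_t = 5.400000, DF = 0.735030, PV = 3.969161
  t = 5.0000: CF_t = 5.400000, DF = 0.680583, PV = 3.675149
  t = 6.0000: CF_t = 5.400000, DF = 0.630170, PV = 3.402916
  t = 7.0000: CF_t = 5.400000, DF = 0.583490, PV = 3.150848
  t = 8.0000: CF_t = 5.400000, DF = 0.540269, PV = 2.917452
  t = 9.0000: CF_t = 5.400000, DF = 0.500249, PV = 2.701344
  t = 10.0000: CF_t = 105.400000, DF = 0.463193, PV = 48.820594
Price P = sum_t PV_t = 82.553788
First compute Macaulay numerator sum_t t * PV_t:
  t * PV_t at t = 1.0000: 5.000000
  t * PV_t at t = 2.0000: 9.259259
  t * PV_t at t = 3.0000: 12.860082
  t * PV_t at t = 4.0000: 15.876645
  t * PV_t at t = 5.0000: 18.375746
  t * PV_t at t = 6.0000: 20.417496
  t * PV_t at t = 7.0000: 22.055937
  t * PV_t at t = 8.0000: 23.339616
  t * PV_t at t = 9.0000: 24.312100
  t * PV_t at t = 10.0000: 488.205936
Macaulay duration D = 639.702818 / 82.553788 = 7.748921
Modified duration = D / (1 + y/m) = 7.748921 / (1 + 0.080000) = 7.174927

Answer: Modified duration = 7.1749


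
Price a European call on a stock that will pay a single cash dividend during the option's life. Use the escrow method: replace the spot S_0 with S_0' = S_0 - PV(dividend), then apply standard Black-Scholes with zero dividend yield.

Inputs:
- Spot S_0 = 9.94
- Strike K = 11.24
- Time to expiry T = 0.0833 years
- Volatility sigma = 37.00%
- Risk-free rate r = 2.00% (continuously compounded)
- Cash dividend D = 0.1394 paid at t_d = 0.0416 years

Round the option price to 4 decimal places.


Answer: Price = 0.0546

Derivation:
PV(D) = D * exp(-r * t_d) = 0.1394 * 0.99916835 = 0.13928407
S_0' = S_0 - PV(D) = 9.9400 - 0.13928407 = 9.80071593
d1 = (ln(S_0'/K) + (r + sigma^2/2)*T) / (sigma*sqrt(T)) = -1.21413448
d2 = d1 - sigma*sqrt(T) = -1.32092292
exp(-rT) = 0.99833539
N(d1) = 0.11234819; N(d2) = 0.09326353
C = S_0' * N(d1) - K * exp(-rT) * N(d2) = 9.80071593 * 0.11234819 - 11.2400 * 0.99833539 * 0.09326353 = 0.0546


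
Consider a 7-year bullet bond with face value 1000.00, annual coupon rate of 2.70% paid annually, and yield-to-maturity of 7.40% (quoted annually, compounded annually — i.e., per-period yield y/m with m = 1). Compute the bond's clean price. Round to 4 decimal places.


Answer: Price = 750.1978

Derivation:
Coupon per period c = face * coupon_rate / m = 27.000000
Periods per year m = 1; per-period yield y/m = 0.074000
Number of cashflows N = 7
Cashflows (t years, CF_t, discount factor 1/(1+y/m)^(m*t), PV):
  t = 1.0000: CF_t = 27.000000, DF = 0.931099, PV = 25.139665
  t = 2.0000: CF_t = 27.000000, DF = 0.866945, PV = 23.407509
  t = 3.0000: CF_t = 27.000000, DF = 0.807211, PV = 21.794701
  t = 4.0000: CF_t = 27.000000, DF = 0.751593, PV = 20.293018
  t = 5.0000: CF_t = 27.000000, DF = 0.699808, PV = 18.894803
  t = 6.0000: CF_t = 27.000000, DF = 0.651590, PV = 17.592926
  t = 7.0000: CF_t = 1027.000000, DF = 0.606694, PV = 623.075212
Price P = sum_t PV_t = 750.197834


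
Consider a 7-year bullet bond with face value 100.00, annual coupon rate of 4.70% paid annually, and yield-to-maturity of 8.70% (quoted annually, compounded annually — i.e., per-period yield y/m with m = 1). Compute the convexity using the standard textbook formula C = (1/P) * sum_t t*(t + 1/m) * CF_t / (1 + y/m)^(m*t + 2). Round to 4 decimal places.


Answer: Convexity = 38.5238

Derivation:
Coupon per period c = face * coupon_rate / m = 4.700000
Periods per year m = 1; per-period yield y/m = 0.087000
Number of cashflows N = 7
Cashflows (t years, CF_t, discount factor 1/(1+y/m)^(m*t), PV):
  t = 1.0000: CF_t = 4.700000, DF = 0.919963, PV = 4.323827
  t = 2.0000: CF_t = 4.700000, DF = 0.846332, PV = 3.977762
  t = 3.0000: CF_t = 4.700000, DF = 0.778595, PV = 3.659394
  t = 4.0000: CF_t = 4.700000, DF = 0.716278, PV = 3.366508
  t = 5.0000: CF_t = 4.700000, DF = 0.658950, PV = 3.097064
  t = 6.0000: CF_t = 4.700000, DF = 0.606209, PV = 2.849185
  t = 7.0000: CF_t = 104.700000, DF = 0.557690, PV = 58.390188
Price P = sum_t PV_t = 79.663928
Convexity numerator sum_t t*(t + 1/m) * CF_t / (1+y/m)^(m*t + 2):
  t = 1.0000: term = 7.318789
  t = 2.0000: term = 20.199049
  t = 3.0000: term = 37.164764
  t = 4.0000: term = 56.983693
  t = 5.0000: term = 78.634351
  t = 6.0000: term = 101.276992
  t = 7.0000: term = 2767.380089
Convexity = (1/P) * sum = 3068.957727 / 79.663928 = 38.523806


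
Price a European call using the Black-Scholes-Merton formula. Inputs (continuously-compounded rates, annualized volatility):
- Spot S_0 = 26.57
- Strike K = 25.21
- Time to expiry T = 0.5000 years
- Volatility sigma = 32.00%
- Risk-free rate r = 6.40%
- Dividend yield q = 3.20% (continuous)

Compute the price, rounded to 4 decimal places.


d1 = (ln(S/K) + (r - q + 0.5*sigma^2) * T) / (sigma * sqrt(T)) = 0.41605287
d2 = d1 - sigma * sqrt(T) = 0.18977870
exp(-rT) = 0.96850658; exp(-qT) = 0.98412732
C = S_0 * exp(-qT) * N(d1) - K * exp(-rT) * N(d2)
N(d1) = 0.66131434; N(d2) = 0.57525873
C = 26.5700 * 0.98412732 * 0.66131434 - 25.2100 * 0.96850658 * 0.57525873 = 3.2467

Answer: Price = 3.2467


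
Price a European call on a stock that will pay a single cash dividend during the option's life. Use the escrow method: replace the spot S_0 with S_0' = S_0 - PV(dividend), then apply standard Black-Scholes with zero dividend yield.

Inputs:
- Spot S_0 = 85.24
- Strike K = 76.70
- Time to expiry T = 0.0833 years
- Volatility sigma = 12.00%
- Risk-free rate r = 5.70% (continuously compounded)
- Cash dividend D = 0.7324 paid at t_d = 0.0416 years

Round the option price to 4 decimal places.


PV(D) = D * exp(-r * t_d) = 0.7324 * 0.99763161 = 0.73066539
S_0' = S_0 - PV(D) = 85.2400 - 0.73066539 = 84.50933461
d1 = (ln(S_0'/K) + (r + sigma^2/2)*T) / (sigma*sqrt(T)) = 2.95397271
d2 = d1 - sigma*sqrt(T) = 2.91933862
exp(-rT) = 0.99526315
N(d1) = 0.99843144; N(d2) = 0.99824613
C = S_0' * N(d1) - K * exp(-rT) * N(d2) = 84.50933461 * 0.99843144 - 76.7000 * 0.99526315 * 0.99824613 = 8.1740

Answer: Price = 8.1740


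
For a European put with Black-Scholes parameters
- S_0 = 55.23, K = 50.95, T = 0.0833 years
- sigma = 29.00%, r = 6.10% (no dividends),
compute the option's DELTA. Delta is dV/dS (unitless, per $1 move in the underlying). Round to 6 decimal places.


d1 = 1.0662677226; d2 = 0.9825686784
phi(d1) = 0.2259589437; exp(-qT) = 1.0000000000; exp(-rT) = 0.9949315880
N(-d1) = 0.1431513180
Delta = -exp(-qT) * N(-d1) = -1.0000000000 * 0.1431513180 = -0.143151

Answer: Delta = -0.143151


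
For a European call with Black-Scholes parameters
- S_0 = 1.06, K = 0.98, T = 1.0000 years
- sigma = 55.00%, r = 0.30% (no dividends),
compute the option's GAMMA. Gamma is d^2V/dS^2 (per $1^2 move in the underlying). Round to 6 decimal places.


Answer: Gamma = 0.625696

Derivation:
d1 = 0.4231302099; d2 = -0.1268697901
phi(d1) = 0.3647809945; exp(-qT) = 1.0000000000; exp(-rT) = 0.9970044955
Gamma = exp(-qT) * phi(d1) / (S * sigma * sqrt(T)) = 1.0000000000 * 0.3647809945 / (1.0600 * 0.5500 * 1.0000000000) = 0.625696


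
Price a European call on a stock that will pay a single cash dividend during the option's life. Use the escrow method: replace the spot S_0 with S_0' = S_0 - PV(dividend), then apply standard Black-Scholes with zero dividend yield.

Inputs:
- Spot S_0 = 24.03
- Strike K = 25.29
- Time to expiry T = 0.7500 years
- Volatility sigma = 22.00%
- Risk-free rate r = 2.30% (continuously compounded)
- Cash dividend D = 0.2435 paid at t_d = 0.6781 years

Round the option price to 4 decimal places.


PV(D) = D * exp(-r * t_d) = 0.2435 * 0.98452469 = 0.23973176
S_0' = S_0 - PV(D) = 24.0300 - 0.23973176 = 23.79026824
d1 = (ln(S_0'/K) + (r + sigma^2/2)*T) / (sigma*sqrt(T)) = -0.13506039
d2 = d1 - sigma*sqrt(T) = -0.32558598
exp(-rT) = 0.98289793
N(d1) = 0.44628206; N(d2) = 0.37236881
C = S_0' * N(d1) - K * exp(-rT) * N(d2) = 23.79026824 * 0.44628206 - 25.2900 * 0.98289793 * 0.37236881 = 1.3610

Answer: Price = 1.3610


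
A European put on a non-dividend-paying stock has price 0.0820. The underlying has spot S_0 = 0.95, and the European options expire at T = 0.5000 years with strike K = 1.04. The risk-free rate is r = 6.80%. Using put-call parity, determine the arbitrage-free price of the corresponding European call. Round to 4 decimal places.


Put-call parity: C - P = S_0 * exp(-qT) - K * exp(-rT).
S_0 * exp(-qT) = 0.9500 * 1.00000000 = 0.95000000
K * exp(-rT) = 1.0400 * 0.96657150 = 1.00523436
C = P + S*exp(-qT) - K*exp(-rT)
C = 0.0820 + 0.95000000 - 1.00523436 = 0.0268

Answer: Call price = 0.0268


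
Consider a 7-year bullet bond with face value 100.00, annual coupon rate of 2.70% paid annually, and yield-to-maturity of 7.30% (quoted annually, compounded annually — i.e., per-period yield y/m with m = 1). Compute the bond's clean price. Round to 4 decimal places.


Coupon per period c = face * coupon_rate / m = 2.700000
Periods per year m = 1; per-period yield y/m = 0.073000
Number of cashflows N = 7
Cashflows (t years, CF_t, discount factor 1/(1+y/m)^(m*t), PV):
  t = 1.0000: CF_t = 2.700000, DF = 0.931966, PV = 2.516309
  t = 2.0000: CF_t = 2.700000, DF = 0.868561, PV = 2.345116
  t = 3.0000: CF_t = 2.700000, DF = 0.809470, PV = 2.185569
  t = 4.0000: CF_t = 2.700000, DF = 0.754399, PV = 2.036877
  t = 5.0000: CF_t = 2.700000, DF = 0.703075, PV = 1.898301
  t = 6.0000: CF_t = 2.700000, DF = 0.655242, PV = 1.769153
  t = 7.0000: CF_t = 102.700000, DF = 0.610663, PV = 62.715139
Price P = sum_t PV_t = 75.466466

Answer: Price = 75.4665


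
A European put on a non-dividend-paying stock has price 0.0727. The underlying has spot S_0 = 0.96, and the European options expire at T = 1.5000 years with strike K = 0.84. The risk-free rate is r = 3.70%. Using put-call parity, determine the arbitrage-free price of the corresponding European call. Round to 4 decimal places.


Put-call parity: C - P = S_0 * exp(-qT) - K * exp(-rT).
S_0 * exp(-qT) = 0.9600 * 1.00000000 = 0.96000000
K * exp(-rT) = 0.8400 * 0.94601202 = 0.79465010
C = P + S*exp(-qT) - K*exp(-rT)
C = 0.0727 + 0.96000000 - 0.79465010 = 0.2380

Answer: Call price = 0.2380


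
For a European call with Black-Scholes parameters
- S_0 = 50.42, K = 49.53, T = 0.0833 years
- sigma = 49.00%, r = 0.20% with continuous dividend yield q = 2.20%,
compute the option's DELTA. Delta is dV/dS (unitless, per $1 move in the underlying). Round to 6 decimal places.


Answer: Delta = 0.572281

Derivation:
d1 = 0.1848612202; d2 = 0.0434386973
phi(d1) = 0.3921835266; exp(-qT) = 0.9981690782; exp(-rT) = 0.9998334139
N(d1) = 0.5733310558
Delta = exp(-qT) * N(d1) = 0.9981690782 * 0.5733310558 = 0.572281


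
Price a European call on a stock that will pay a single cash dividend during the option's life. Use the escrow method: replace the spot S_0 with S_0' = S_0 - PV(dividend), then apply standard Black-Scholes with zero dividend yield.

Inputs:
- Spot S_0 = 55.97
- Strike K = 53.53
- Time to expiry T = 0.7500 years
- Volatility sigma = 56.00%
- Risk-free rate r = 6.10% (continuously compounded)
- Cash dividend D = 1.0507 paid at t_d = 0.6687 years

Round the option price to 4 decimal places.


Answer: Price = 12.1865

Derivation:
PV(D) = D * exp(-r * t_d) = 1.0507 * 0.96003004 = 1.00870357
S_0' = S_0 - PV(D) = 55.9700 - 1.00870357 = 54.96129643
d1 = (ln(S_0'/K) + (r + sigma^2/2)*T) / (sigma*sqrt(T)) = 0.39123108
d2 = d1 - sigma*sqrt(T) = -0.09374314
exp(-rT) = 0.95528075
N(d1) = 0.65218678; N(d2) = 0.46265660
C = S_0' * N(d1) - K * exp(-rT) * N(d2) = 54.96129643 * 0.65218678 - 53.5300 * 0.95528075 * 0.46265660 = 12.1865


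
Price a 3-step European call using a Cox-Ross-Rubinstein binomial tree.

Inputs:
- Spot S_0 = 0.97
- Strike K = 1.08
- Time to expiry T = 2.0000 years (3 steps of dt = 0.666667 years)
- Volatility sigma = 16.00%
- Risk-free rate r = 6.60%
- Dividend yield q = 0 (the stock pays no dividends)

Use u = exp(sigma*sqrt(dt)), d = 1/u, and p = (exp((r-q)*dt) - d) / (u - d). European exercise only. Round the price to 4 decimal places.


Answer: Price = V(0,0) = 0.0911

Derivation:
dt = T/N = 0.666667
u = exp(sigma*sqrt(dt)) = 1.139557; d = 1/u = 0.877534
p = (exp((r-q)*dt) - d) / (u - d) = 0.639060
Discount per step: exp(-r*dt) = 0.956954
Stock lattice S(k, i) with i counting down-moves:
  k=0: S(0,0) = 0.9700
  k=1: S(1,0) = 1.1054; S(1,1) = 0.8512
  k=2: S(2,0) = 1.2596; S(2,1) = 0.9700; S(2,2) = 0.7470
  k=3: S(3,0) = 1.4354; S(3,1) = 1.1054; S(3,2) = 0.8512; S(3,3) = 0.6555
Terminal payoffs V(N, i) = max(S_T - K, 0):
  V(3,0) = 0.355422; V(3,1) = 0.025370; V(3,2) = 0.000000; V(3,3) = 0.000000
Backward induction: V(k, i) = exp(-r*dt) * [p * V(k+1, i) + (1-p) * V(k+1, i+1)].
  V(2,0) = exp(-r*dt) * [p*0.355422 + (1-p)*0.025370] = 0.226122
  V(2,1) = exp(-r*dt) * [p*0.025370 + (1-p)*0.000000] = 0.015515
  V(2,2) = exp(-r*dt) * [p*0.000000 + (1-p)*0.000000] = 0.000000
  V(1,0) = exp(-r*dt) * [p*0.226122 + (1-p)*0.015515] = 0.143644
  V(1,1) = exp(-r*dt) * [p*0.015515 + (1-p)*0.000000] = 0.009488
  V(0,0) = exp(-r*dt) * [p*0.143644 + (1-p)*0.009488] = 0.091123


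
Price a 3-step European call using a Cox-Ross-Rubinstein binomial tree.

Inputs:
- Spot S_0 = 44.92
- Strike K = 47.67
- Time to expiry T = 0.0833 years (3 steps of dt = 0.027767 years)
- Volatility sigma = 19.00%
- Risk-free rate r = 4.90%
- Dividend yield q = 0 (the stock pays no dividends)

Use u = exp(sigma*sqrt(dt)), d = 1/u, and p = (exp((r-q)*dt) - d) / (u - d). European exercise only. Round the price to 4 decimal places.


dt = T/N = 0.027767
u = exp(sigma*sqrt(dt)) = 1.032167; d = 1/u = 0.968836
p = (exp((r-q)*dt) - d) / (u - d) = 0.513584
Discount per step: exp(-r*dt) = 0.998640
Stock lattice S(k, i) with i counting down-moves:
  k=0: S(0,0) = 44.9200
  k=1: S(1,0) = 46.3649; S(1,1) = 43.5201
  k=2: S(2,0) = 47.8563; S(2,1) = 44.9200; S(2,2) = 42.1638
  k=3: S(3,0) = 49.3957; S(3,1) = 46.3649; S(3,2) = 43.5201; S(3,3) = 40.8498
Terminal payoffs V(N, i) = max(S_T - K, 0):
  V(3,0) = 1.725737; V(3,1) = 0.000000; V(3,2) = 0.000000; V(3,3) = 0.000000
Backward induction: V(k, i) = exp(-r*dt) * [p * V(k+1, i) + (1-p) * V(k+1, i+1)].
  V(2,0) = exp(-r*dt) * [p*1.725737 + (1-p)*0.000000] = 0.885105
  V(2,1) = exp(-r*dt) * [p*0.000000 + (1-p)*0.000000] = 0.000000
  V(2,2) = exp(-r*dt) * [p*0.000000 + (1-p)*0.000000] = 0.000000
  V(1,0) = exp(-r*dt) * [p*0.885105 + (1-p)*0.000000] = 0.453957
  V(1,1) = exp(-r*dt) * [p*0.000000 + (1-p)*0.000000] = 0.000000
  V(0,0) = exp(-r*dt) * [p*0.453957 + (1-p)*0.000000] = 0.232828

Answer: Price = V(0,0) = 0.2328


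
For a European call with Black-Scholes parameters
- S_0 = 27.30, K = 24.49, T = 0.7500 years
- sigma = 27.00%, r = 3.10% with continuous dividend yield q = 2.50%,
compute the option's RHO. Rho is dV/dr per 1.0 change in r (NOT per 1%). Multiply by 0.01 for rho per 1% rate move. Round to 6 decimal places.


d1 = 0.6006980200; d2 = 0.3668711609
phi(d1) = 0.3330849925; exp(-qT) = 0.9814246877; exp(-rT) = 0.9770181987
N(d2) = 0.6431424380
Rho = K*T*exp(-rT)*N(d2) = 24.4900 * 0.7500 * 0.9770181987 * 0.6431424380 = 11.541437

Answer: Rho = 11.541437


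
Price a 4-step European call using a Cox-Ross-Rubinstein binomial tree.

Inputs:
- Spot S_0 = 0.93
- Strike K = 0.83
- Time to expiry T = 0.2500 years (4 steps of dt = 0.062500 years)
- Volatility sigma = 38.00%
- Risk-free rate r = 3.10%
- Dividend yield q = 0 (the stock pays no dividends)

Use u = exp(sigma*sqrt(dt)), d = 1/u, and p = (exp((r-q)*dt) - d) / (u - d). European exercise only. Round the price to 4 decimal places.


Answer: Price = V(0,0) = 0.1357

Derivation:
dt = T/N = 0.062500
u = exp(sigma*sqrt(dt)) = 1.099659; d = 1/u = 0.909373
p = (exp((r-q)*dt) - d) / (u - d) = 0.486460
Discount per step: exp(-r*dt) = 0.998064
Stock lattice S(k, i) with i counting down-moves:
  k=0: S(0,0) = 0.9300
  k=1: S(1,0) = 1.0227; S(1,1) = 0.8457
  k=2: S(2,0) = 1.1246; S(2,1) = 0.9300; S(2,2) = 0.7691
  k=3: S(3,0) = 1.2367; S(3,1) = 1.0227; S(3,2) = 0.8457; S(3,3) = 0.6994
  k=4: S(4,0) = 1.3599; S(4,1) = 1.1246; S(4,2) = 0.9300; S(4,3) = 0.7691; S(4,4) = 0.6360
Terminal payoffs V(N, i) = max(S_T - K, 0):
  V(4,0) = 0.529925; V(4,1) = 0.294602; V(4,2) = 0.100000; V(4,3) = 0.000000; V(4,4) = 0.000000
Backward induction: V(k, i) = exp(-r*dt) * [p * V(k+1, i) + (1-p) * V(k+1, i+1)].
  V(3,0) = exp(-r*dt) * [p*0.529925 + (1-p)*0.294602] = 0.408285
  V(3,1) = exp(-r*dt) * [p*0.294602 + (1-p)*0.100000] = 0.194289
  V(3,2) = exp(-r*dt) * [p*0.100000 + (1-p)*0.000000] = 0.048552
  V(3,3) = exp(-r*dt) * [p*0.000000 + (1-p)*0.000000] = 0.000000
  V(2,0) = exp(-r*dt) * [p*0.408285 + (1-p)*0.194289] = 0.297812
  V(2,1) = exp(-r*dt) * [p*0.194289 + (1-p)*0.048552] = 0.119216
  V(2,2) = exp(-r*dt) * [p*0.048552 + (1-p)*0.000000] = 0.023573
  V(1,0) = exp(-r*dt) * [p*0.297812 + (1-p)*0.119216] = 0.205697
  V(1,1) = exp(-r*dt) * [p*0.119216 + (1-p)*0.023573] = 0.069964
  V(0,0) = exp(-r*dt) * [p*0.205697 + (1-p)*0.069964] = 0.135729


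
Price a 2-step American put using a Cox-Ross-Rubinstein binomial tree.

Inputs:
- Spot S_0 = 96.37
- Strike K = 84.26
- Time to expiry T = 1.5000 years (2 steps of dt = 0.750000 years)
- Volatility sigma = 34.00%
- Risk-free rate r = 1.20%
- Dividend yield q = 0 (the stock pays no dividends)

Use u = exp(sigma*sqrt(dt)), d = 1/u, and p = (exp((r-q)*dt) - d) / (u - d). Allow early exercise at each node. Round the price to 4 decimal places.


Answer: Price = V(0,0) = 9.4114

Derivation:
dt = T/N = 0.750000
u = exp(sigma*sqrt(dt)) = 1.342386; d = 1/u = 0.744942
p = (exp((r-q)*dt) - d) / (u - d) = 0.442047
Discount per step: exp(-r*dt) = 0.991040
Stock lattice S(k, i) with i counting down-moves:
  k=0: S(0,0) = 96.3700
  k=1: S(1,0) = 129.3657; S(1,1) = 71.7901
  k=2: S(2,0) = 173.6588; S(2,1) = 96.3700; S(2,2) = 53.4795
Terminal payoffs V(N, i) = max(K - S_T, 0):
  V(2,0) = 0.000000; V(2,1) = 0.000000; V(2,2) = 30.780539
Backward induction: V(k, i) = exp(-r*dt) * [p * V(k+1, i) + (1-p) * V(k+1, i+1)]; then take max(V_cont, immediate exercise) for American.
  V(1,0) = exp(-r*dt) * [p*0.000000 + (1-p)*0.000000] = 0.000000; exercise = 0.000000; V(1,0) = max -> 0.000000
  V(1,1) = exp(-r*dt) * [p*0.000000 + (1-p)*30.780539] = 17.020212; exercise = 12.469919; V(1,1) = max -> 17.020212
  V(0,0) = exp(-r*dt) * [p*0.000000 + (1-p)*17.020212] = 9.411389; exercise = 0.000000; V(0,0) = max -> 9.411389


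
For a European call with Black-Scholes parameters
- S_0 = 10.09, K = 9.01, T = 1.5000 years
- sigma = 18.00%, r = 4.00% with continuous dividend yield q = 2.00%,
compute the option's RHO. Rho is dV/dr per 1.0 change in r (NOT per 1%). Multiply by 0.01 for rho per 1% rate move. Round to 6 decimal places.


Answer: Rho = 8.975616

Derivation:
d1 = 0.7598397142; d2 = 0.5393856373
phi(d1) = 0.2989088120; exp(-qT) = 0.9704455335; exp(-rT) = 0.9417645336
N(d2) = 0.7051896053
Rho = K*T*exp(-rT)*N(d2) = 9.0100 * 1.5000 * 0.9417645336 * 0.7051896053 = 8.975616


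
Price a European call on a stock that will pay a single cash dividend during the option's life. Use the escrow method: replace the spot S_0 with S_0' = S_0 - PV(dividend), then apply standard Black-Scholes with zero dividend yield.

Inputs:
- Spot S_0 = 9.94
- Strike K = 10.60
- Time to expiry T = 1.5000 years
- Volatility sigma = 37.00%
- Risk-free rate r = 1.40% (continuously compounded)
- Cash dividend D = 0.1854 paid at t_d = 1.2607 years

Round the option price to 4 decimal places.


PV(D) = D * exp(-r * t_d) = 0.1854 * 0.98250505 = 0.18215644
S_0' = S_0 - PV(D) = 9.9400 - 0.18215644 = 9.75784356
d1 = (ln(S_0'/K) + (r + sigma^2/2)*T) / (sigma*sqrt(T)) = 0.09023927
d2 = d1 - sigma*sqrt(T) = -0.36291634
exp(-rT) = 0.97921896
N(d1) = 0.53595146; N(d2) = 0.35833369
C = S_0' * N(d1) - K * exp(-rT) * N(d2) = 9.75784356 * 0.53595146 - 10.6000 * 0.97921896 * 0.35833369 = 1.5103

Answer: Price = 1.5103


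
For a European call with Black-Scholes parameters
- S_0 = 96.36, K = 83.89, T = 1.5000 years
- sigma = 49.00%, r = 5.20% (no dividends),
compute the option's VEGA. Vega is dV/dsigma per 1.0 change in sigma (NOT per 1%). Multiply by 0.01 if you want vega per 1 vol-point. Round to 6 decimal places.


d1 = 0.6609619154; d2 = 0.0608369284
phi(d1) = 0.3206600151; exp(-qT) = 1.0000000000; exp(-rT) = 0.9249644265
Vega = S * exp(-qT) * phi(d1) * sqrt(T) = 96.3600 * 1.0000000000 * 0.3206600151 * 1.2247448714 = 37.843146

Answer: Vega = 37.843146
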